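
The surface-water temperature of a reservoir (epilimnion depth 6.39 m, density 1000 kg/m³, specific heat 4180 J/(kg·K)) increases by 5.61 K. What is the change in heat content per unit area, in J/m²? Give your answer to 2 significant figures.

1.5×10^8

Areal heat capacity C = ρ c_p D = 1000 × 4180 × 6.39 = 2.67×10^7 J/(m²·K).
ΔQ = C ΔT = 2.67×10^7 × 5.61 = 1.50×10^8 J/m².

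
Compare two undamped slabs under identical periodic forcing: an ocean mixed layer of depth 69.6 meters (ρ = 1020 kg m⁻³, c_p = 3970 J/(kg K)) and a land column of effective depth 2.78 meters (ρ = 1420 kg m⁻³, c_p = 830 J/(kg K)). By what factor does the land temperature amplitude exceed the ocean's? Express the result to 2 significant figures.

86

C_ocean = 1020 × 3970 × 69.6 = 2.82×10^8 J/(m²·K).
C_land = 1420 × 830 × 2.78 = 3.28×10^6 J/(m²·K).
Undamped amplitude ∝ 1/C, so A_land/A_ocean = C_ocean/C_land = 86.0.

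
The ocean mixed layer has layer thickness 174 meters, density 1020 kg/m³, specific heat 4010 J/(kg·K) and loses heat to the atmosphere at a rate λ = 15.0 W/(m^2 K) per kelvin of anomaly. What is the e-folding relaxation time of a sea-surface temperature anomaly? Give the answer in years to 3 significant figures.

Areal heat capacity C = ρ c_p D = 1020 × 4010 × 174 = 7.12×10^8 J m⁻² K⁻¹.
Relaxation time τ = C / λ = 7.12×10^8 / 15.0 = 4.74×10^7 s.
In years: 4.74×10^7 s / (3.156×10^7 s/year) = 1.50 years.

1.50 years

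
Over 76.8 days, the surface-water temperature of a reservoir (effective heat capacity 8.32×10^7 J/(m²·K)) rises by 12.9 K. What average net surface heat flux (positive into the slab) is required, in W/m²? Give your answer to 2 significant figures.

160

Areal heat capacity C = 8.32×10^7 J/(m²·K) (given).
Required heat per unit area: Q = C ΔT = 8.32×10^7 × 12.9 = 1.07×10^9 J/m².
Flux F = Q / Δt = 1.07×10^9 / 6.64×10^6 s = 162 W/m².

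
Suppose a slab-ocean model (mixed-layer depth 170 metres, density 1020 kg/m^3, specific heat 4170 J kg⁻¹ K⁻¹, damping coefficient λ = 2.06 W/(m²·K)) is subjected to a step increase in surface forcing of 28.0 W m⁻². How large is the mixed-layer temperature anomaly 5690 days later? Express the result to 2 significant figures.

Areal heat capacity C = ρ c_p D = 1020 × 4170 × 170 = 7.23×10^8 J/(m²·K).
τ = C / λ = 7.23×10^8 / 2.06 = 3.51×10^8 s.
Equilibrium anomaly ΔT_eq = F / λ = 28.0 / 2.06 = 13.6 K.
t = 5690 days = 4.92×10^8 s, so t/τ = 1.40.
ΔT(t) = ΔT_eq (1 − e^(−t/τ)) = 13.6 × (1 − e^−1.40) = 10.2 K.

10 K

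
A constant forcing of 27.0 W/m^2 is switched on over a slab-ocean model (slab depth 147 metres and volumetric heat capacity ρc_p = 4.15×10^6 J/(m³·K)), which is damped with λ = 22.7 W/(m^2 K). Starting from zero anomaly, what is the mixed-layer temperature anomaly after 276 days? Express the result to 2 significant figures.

0.70 K

Areal heat capacity C = ρc_p × D = 4.15×10^6 × 147 = 6.10×10^8 J/(m²·K).
τ = C / λ = 6.10×10^8 / 22.7 = 2.69×10^7 s.
Equilibrium anomaly ΔT_eq = F / λ = 27.0 / 22.7 = 1.19 K.
t = 276 days = 2.38×10^7 s, so t/τ = 0.887.
ΔT(t) = ΔT_eq (1 − e^(−t/τ)) = 1.19 × (1 − e^−0.887) = 0.700 K.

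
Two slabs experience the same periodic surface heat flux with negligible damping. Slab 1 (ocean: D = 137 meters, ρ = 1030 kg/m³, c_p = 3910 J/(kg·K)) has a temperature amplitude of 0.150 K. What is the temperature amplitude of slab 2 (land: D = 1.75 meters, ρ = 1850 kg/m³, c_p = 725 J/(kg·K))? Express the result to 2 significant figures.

35 K

C_ocean = 5.52×10^8 J/(m²·K); C_land = 2.35×10^6 J/(m²·K).
A ∝ 1/C ⇒ A_land = A_ocean × C_ocean/C_land = 0.150 × 235 = 35.3 K.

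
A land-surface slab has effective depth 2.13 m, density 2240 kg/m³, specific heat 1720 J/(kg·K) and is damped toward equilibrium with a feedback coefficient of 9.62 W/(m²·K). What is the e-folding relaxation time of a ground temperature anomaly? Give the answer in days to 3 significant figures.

9.87 days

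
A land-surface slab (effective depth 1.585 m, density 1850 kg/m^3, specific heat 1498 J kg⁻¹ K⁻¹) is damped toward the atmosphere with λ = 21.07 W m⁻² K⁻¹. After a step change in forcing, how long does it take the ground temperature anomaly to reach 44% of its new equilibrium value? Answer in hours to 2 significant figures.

34 hours

Areal heat capacity C = ρ c_p D = 1850 × 1498 × 1.585 = 4.39×10^6 J/(m^2 K).
τ = C / λ = 4.39×10^6 / 21.07 = 2.08×10^5 s.
Fraction reached: 1 − e^(−t/τ) = 0.44 ⇒ t = −τ ln(1 − 0.44) = τ × 0.580.
t = 1.21×10^5 s = 33.6 hours.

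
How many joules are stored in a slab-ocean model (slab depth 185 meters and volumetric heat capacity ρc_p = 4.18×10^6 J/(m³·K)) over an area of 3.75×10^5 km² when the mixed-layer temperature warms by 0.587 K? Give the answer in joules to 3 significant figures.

1.70×10^20 J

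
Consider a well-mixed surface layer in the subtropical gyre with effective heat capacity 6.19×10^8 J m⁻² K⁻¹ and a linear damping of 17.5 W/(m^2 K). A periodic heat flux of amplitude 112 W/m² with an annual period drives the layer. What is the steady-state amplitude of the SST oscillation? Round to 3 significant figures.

0.899 K

Areal heat capacity C = 6.19×10^8 J m⁻² K⁻¹ (given).
Angular frequency ω = 2π / T = 2π / 3.15×10^7 s = 1.99×10^-7 s⁻¹.
√((Cω)² + λ²) = √((123)² + 17.5²) = 125 W/(m²·K).
Amplitude A = F₀ / √((Cω)²+λ²) = 112 / 125 = 0.899 K.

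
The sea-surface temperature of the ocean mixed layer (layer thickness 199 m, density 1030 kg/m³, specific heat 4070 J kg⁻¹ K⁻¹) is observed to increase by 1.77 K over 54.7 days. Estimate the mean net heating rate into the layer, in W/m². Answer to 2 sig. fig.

Areal heat capacity C = ρ c_p D = 1030 × 4070 × 199 = 8.34×10^8 J/(m²·K).
Required heat per unit area: Q = C ΔT = 8.34×10^8 × 1.77 = 1.48×10^9 J/m².
Flux F = Q / Δt = 1.48×10^9 / 4.73×10^6 s = 312 W/m².

310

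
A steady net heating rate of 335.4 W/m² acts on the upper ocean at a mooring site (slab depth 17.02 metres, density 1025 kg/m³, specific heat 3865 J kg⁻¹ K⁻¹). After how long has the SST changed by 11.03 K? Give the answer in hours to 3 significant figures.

616 hours

Areal heat capacity C = ρ c_p D = 1025 × 3865 × 17.02 = 6.74×10^7 J m⁻² K⁻¹.
Time required: Δt = C ΔT / F = 6.74×10^7 × 11.03 / 335.4 = 2.22×10^6 s.
In hours: 2.22×10^6 s / (3600 s/hour) = 616 hours.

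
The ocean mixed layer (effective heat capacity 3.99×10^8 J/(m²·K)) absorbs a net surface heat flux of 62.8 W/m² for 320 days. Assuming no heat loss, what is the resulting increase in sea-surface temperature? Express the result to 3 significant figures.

4.35 K

Areal heat capacity C = 3.99×10^8 J/(m²·K) (given).
Net heat input Q = F Δt = 62.8 × (320 days × 86400 s/day) = 1.74×10^9 J/m².
ΔT = Q / C = 1.74×10^9 / 3.99×10^8 = 4.35 K.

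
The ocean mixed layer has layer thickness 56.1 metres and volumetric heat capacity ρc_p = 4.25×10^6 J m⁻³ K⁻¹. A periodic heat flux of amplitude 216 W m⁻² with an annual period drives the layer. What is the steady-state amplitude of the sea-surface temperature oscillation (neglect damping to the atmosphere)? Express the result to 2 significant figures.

Areal heat capacity C = ρc_p × D = 4.25×10^6 × 56.1 = 2.38×10^8 J m⁻² K⁻¹.
Angular frequency ω = 2π / T = 2π / 3.15×10^7 s = 1.99×10^-7 s⁻¹.
Cω = 2.38×10^8 × 1.99×10^-7 = 47.5 W/(m²·K).
Amplitude A = F₀ / (Cω) = 216 / 47.5 = 4.55 K.

4.5 K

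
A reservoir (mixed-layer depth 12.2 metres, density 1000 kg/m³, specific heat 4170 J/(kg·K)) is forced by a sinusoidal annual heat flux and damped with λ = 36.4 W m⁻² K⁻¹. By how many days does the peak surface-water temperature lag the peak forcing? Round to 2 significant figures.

16 days

Areal heat capacity C = ρ c_p D = 1000 × 4170 × 12.2 = 5.09×10^7 J/(m²·K).
ω = 2π / 3.15×10^7 s = 1.99×10^-7 s⁻¹.
Phase lag φ = arctan(Cω/λ) = arctan(10.1/36.4) = 0.272 rad.
Time lag = φ / ω = 0.272 / 1.99×10^-7 = 1.36×10^6 s = 15.8 days.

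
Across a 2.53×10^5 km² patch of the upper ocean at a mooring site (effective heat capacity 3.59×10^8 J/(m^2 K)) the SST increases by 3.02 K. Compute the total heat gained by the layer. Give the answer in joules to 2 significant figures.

Areal heat capacity C = 3.59×10^8 J/(m^2 K) (given).
Heat per unit area: q = C ΔT = 3.59×10^8 × 3.02 = 1.08×10^9 J/m².
Total heat: Q = q × A = 1.08×10^9 × (2.53×10^5 × 10⁶ m²) = 2.74×10^20 J.

2.7×10^20 J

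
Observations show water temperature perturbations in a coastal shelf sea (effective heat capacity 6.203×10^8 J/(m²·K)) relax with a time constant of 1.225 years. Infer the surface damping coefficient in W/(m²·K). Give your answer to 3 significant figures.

16.0

Areal heat capacity C = 6.203×10^8 J/(m²·K) (given).
τ = 1.225 years = 3.87×10^7 s.
λ = C / τ = 6.20×10^8 / 3.87×10^7 = 16.0 W/(m²·K).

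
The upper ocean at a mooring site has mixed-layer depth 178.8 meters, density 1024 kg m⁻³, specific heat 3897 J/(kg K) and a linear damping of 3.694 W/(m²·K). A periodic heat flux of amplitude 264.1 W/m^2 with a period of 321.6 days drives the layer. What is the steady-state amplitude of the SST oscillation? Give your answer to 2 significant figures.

Areal heat capacity C = ρ c_p D = 1024 × 3897 × 178.8 = 7.14×10^8 J m⁻² K⁻¹.
Angular frequency ω = 2π / T = 2π / 2.78×10^7 s = 2.26×10^-7 s⁻¹.
√((Cω)² + λ²) = √((161)² + 3.694²) = 161 W/(m²·K).
Amplitude A = F₀ / √((Cω)²+λ²) = 264.1 / 161 = 1.64 K.

1.6 K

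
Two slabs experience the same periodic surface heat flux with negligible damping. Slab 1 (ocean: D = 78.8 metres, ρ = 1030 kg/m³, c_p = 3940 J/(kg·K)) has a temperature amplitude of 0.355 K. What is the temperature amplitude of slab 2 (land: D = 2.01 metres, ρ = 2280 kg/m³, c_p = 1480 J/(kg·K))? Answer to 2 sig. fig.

C_ocean = 3.20×10^8 J/(m²·K); C_land = 6.78×10^6 J/(m²·K).
A ∝ 1/C ⇒ A_land = A_ocean × C_ocean/C_land = 0.355 × 47.1 = 16.7 K.

17 K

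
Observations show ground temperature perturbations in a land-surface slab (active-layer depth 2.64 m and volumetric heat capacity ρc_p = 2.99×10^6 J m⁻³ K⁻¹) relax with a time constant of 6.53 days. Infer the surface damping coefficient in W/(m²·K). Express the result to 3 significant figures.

14.0

Areal heat capacity C = ρc_p × D = 2.99×10^6 × 2.64 = 7.89×10^6 J/(m²·K).
τ = 6.53 days = 5.64×10^5 s.
λ = C / τ = 7.89×10^6 / 5.64×10^5 = 14.0 W/(m²·K).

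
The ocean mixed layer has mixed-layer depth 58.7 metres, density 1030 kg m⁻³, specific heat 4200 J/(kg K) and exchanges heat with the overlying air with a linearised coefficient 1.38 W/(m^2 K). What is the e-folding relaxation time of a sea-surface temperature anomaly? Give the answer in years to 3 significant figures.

5.83 years

Areal heat capacity C = ρ c_p D = 1030 × 4200 × 58.7 = 2.54×10^8 J/(m^2 K).
Relaxation time τ = C / λ = 2.54×10^8 / 1.38 = 1.84×10^8 s.
In years: 1.84×10^8 s / (3.156×10^7 s/year) = 5.83 years.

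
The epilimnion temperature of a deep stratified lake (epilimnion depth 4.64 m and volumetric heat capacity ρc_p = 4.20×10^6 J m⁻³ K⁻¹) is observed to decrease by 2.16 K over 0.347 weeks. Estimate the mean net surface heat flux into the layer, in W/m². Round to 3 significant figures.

-201

Areal heat capacity C = ρc_p × D = 4.20×10^6 × 4.64 = 1.95×10^7 J/(m²·K).
Required heat per unit area: Q = C ΔT = 1.95×10^7 × -2.16 = -4.21×10^7 J/m².
Flux F = Q / Δt = -4.21×10^7 / 2.10×10^5 s = -201 W/m².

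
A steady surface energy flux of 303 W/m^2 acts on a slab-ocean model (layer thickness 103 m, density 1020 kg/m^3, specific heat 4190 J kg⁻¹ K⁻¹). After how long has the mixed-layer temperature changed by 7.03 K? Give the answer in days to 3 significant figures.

118 days

Areal heat capacity C = ρ c_p D = 1020 × 4190 × 103 = 4.40×10^8 J/(m^2 K).
Time required: Δt = C ΔT / F = 4.40×10^8 × 7.03 / 303 = 1.02×10^7 s.
In days: 1.02×10^7 s / (86400 s/day) = 118 days.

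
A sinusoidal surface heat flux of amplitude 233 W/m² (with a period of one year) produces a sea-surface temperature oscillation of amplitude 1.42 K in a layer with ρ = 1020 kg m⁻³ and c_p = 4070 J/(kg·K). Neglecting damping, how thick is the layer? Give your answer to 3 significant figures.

198 m

ω = 2π / 3.15×10^7 s = 1.99×10^-7 s⁻¹.
Required C = F₀ / (A ω) = 233 / (1.42 × 1.99×10^-7) = 8.24×10^8 J/(m²·K).
D = C / (ρ c_p) = 8.24×10^8 / (1020 × 4070) = 198 m.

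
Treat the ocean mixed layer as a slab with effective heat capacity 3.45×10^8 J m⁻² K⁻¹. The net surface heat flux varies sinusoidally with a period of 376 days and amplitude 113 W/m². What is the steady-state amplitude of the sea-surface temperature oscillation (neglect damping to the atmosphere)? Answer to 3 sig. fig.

Areal heat capacity C = 3.45×10^8 J m⁻² K⁻¹ (given).
Angular frequency ω = 2π / T = 2π / 3.25×10^7 s = 1.93×10^-7 s⁻¹.
Cω = 3.45×10^8 × 1.93×10^-7 = 66.7 W/(m²·K).
Amplitude A = F₀ / (Cω) = 113 / 66.7 = 1.69 K.

1.69 K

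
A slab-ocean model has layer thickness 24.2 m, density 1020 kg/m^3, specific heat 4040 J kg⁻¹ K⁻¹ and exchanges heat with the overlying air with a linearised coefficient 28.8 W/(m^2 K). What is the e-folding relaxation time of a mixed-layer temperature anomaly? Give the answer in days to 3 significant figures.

Areal heat capacity C = ρ c_p D = 1020 × 4040 × 24.2 = 9.97×10^7 J/(m^2 K).
Relaxation time τ = C / λ = 9.97×10^7 / 28.8 = 3.46×10^6 s.
In days: 3.46×10^6 s / (86400 s/day) = 40.1 days.

40.1 days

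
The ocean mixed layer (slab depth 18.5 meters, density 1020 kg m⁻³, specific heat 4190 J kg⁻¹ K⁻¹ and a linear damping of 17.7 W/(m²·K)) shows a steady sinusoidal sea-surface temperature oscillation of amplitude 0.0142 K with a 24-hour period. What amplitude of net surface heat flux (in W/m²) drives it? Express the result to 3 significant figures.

81.6

Areal heat capacity C = ρ c_p D = 1020 × 4190 × 18.5 = 7.91×10^7 J/(m^2 K).
ω = 2π / 86400 s = 7.27×10^-5 s⁻¹.
√((Cω)² + λ²) = √((5750)² + 17.7²) = 5750 W/(m²·K).
F₀ = A × √((Cω)²+λ²) = 0.0142 × 5750 = 81.6 W/m².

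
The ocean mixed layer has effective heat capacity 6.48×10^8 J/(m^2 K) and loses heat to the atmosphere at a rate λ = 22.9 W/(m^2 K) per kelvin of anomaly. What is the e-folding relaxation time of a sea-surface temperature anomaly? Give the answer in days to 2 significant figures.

Areal heat capacity C = 6.48×10^8 J/(m^2 K) (given).
Relaxation time τ = C / λ = 6.48×10^8 / 22.9 = 2.83×10^7 s.
In days: 2.83×10^7 s / (86400 s/day) = 328 days.

330 days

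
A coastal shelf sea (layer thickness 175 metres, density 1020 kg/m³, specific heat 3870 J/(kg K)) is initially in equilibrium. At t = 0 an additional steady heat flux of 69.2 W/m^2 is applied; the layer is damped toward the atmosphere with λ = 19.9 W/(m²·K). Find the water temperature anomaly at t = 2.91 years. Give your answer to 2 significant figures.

3.2 K

Areal heat capacity C = ρ c_p D = 1020 × 3870 × 175 = 6.91×10^8 J m⁻² K⁻¹.
τ = C / λ = 6.91×10^8 / 19.9 = 3.47×10^7 s.
Equilibrium anomaly ΔT_eq = F / λ = 69.2 / 19.9 = 3.48 K.
t = 2.91 years = 9.18×10^7 s, so t/τ = 2.65.
ΔT(t) = ΔT_eq (1 − e^(−t/τ)) = 3.48 × (1 − e^−2.65) = 3.23 K.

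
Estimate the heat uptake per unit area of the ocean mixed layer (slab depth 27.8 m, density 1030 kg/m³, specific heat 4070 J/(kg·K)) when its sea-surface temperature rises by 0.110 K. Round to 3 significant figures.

1.28×10^7

Areal heat capacity C = ρ c_p D = 1030 × 4070 × 27.8 = 1.17×10^8 J/(m²·K).
ΔQ = C ΔT = 1.17×10^8 × 0.110 = 1.28×10^7 J/m².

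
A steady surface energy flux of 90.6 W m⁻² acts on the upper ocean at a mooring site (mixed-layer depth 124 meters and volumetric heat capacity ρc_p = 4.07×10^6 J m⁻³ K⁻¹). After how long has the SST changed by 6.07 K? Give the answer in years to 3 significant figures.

1.07 years

Areal heat capacity C = ρc_p × D = 4.07×10^6 × 124 = 5.05×10^8 J m⁻² K⁻¹.
Time required: Δt = C ΔT / F = 5.05×10^8 × 6.07 / 90.6 = 3.38×10^7 s.
In years: 3.38×10^7 s / (3.156×10^7 s/year) = 1.07 years.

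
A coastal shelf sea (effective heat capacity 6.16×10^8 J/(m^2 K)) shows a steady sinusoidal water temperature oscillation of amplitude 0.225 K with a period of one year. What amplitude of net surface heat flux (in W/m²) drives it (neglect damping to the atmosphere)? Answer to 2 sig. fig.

28

Areal heat capacity C = 6.16×10^8 J/(m^2 K) (given).
ω = 2π / 3.15×10^7 s = 1.99×10^-7 s⁻¹.
Cω = 6.16×10^8 × 1.99×10^-7 = 123 W/(m²·K).
F₀ = A × Cω = 0.225 × 123 = 27.6 W/m².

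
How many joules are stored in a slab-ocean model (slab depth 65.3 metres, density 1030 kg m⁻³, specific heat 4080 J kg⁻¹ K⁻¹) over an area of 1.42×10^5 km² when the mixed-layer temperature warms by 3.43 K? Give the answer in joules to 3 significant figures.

1.34×10^20 J

Areal heat capacity C = ρ c_p D = 1030 × 4080 × 65.3 = 2.74×10^8 J/(m^2 K).
Heat per unit area: q = C ΔT = 2.74×10^8 × 3.43 = 9.41×10^8 J/m².
Total heat: Q = q × A = 9.41×10^8 × (1.42×10^5 × 10⁶ m²) = 1.34×10^20 J.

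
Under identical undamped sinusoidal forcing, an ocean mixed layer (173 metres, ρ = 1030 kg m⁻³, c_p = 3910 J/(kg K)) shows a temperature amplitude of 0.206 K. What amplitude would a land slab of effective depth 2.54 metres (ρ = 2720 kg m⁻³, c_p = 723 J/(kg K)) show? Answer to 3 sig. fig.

C_ocean = 6.97×10^8 J/(m²·K); C_land = 5.00×10^6 J/(m²·K).
A ∝ 1/C ⇒ A_land = A_ocean × C_ocean/C_land = 0.206 × 139 = 28.7 K.

28.7 K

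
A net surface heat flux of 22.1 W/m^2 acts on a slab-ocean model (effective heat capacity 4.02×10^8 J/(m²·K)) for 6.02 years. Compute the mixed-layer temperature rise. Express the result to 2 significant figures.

10 K

Areal heat capacity C = 4.02×10^8 J/(m²·K) (given).
Net heat input Q = F Δt = 22.1 × (6.02 years × 3.156×10^7 s/year) = 4.20×10^9 J/m².
ΔT = Q / C = 4.20×10^9 / 4.02×10^8 = 10.4 K.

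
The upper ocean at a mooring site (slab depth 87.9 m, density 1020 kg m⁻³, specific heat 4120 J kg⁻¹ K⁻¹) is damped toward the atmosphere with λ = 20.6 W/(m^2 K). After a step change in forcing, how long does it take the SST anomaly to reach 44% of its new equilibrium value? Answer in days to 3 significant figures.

120 days

Areal heat capacity C = ρ c_p D = 1020 × 4120 × 87.9 = 3.69×10^8 J/(m²·K).
τ = C / λ = 3.69×10^8 / 20.6 = 1.79×10^7 s.
Fraction reached: 1 − e^(−t/τ) = 0.44 ⇒ t = −τ ln(1 − 0.44) = τ × 0.580.
t = 1.04×10^7 s = 120 days.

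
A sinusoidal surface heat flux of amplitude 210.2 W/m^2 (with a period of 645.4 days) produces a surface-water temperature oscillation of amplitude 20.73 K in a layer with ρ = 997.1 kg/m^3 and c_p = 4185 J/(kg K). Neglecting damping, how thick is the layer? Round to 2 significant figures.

22 m

ω = 2π / 5.58×10^7 s = 1.13×10^-7 s⁻¹.
Required C = F₀ / (A ω) = 210.2 / (20.73 × 1.13×10^-7) = 9.00×10^7 J/(m²·K).
D = C / (ρ c_p) = 9.00×10^7 / (997.1 × 4185) = 21.6 m.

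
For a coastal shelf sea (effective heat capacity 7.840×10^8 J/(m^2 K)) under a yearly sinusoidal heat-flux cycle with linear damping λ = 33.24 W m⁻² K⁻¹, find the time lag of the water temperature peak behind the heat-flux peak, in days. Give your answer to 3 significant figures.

Areal heat capacity C = 7.840×10^8 J/(m^2 K) (given).
ω = 2π / 3.15×10^7 s = 1.99×10^-7 s⁻¹.
Phase lag φ = arctan(Cω/λ) = arctan(156/33.24) = 1.36 rad.
Time lag = φ / ω = 1.36 / 1.99×10^-7 = 6.83×10^6 s = 79.1 days.

79.1 days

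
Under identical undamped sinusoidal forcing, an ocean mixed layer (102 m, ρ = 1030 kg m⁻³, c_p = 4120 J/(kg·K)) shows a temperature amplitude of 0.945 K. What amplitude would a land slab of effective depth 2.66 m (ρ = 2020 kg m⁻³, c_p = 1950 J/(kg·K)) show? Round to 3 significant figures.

39.0 K

C_ocean = 4.33×10^8 J/(m²·K); C_land = 1.05×10^7 J/(m²·K).
A ∝ 1/C ⇒ A_land = A_ocean × C_ocean/C_land = 0.945 × 41.3 = 39.0 K.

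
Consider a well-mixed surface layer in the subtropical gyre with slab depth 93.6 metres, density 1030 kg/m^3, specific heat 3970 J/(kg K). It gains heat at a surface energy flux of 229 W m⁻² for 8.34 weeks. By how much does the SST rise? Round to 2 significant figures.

3.0 K

Areal heat capacity C = ρ c_p D = 1030 × 3970 × 93.6 = 3.83×10^8 J m⁻² K⁻¹.
Net heat input Q = F Δt = 229 × (8.34 weeks × 6.048×10^5 s/week) = 1.16×10^9 J/m².
ΔT = Q / C = 1.16×10^9 / 3.83×10^8 = 3.02 K.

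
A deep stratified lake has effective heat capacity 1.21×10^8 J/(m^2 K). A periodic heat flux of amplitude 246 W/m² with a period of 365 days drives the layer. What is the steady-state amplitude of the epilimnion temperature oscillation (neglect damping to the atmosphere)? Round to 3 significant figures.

Areal heat capacity C = 1.21×10^8 J/(m^2 K) (given).
Angular frequency ω = 2π / T = 2π / 3.15×10^7 s = 1.99×10^-7 s⁻¹.
Cω = 1.21×10^8 × 1.99×10^-7 = 24.1 W/(m²·K).
Amplitude A = F₀ / (Cω) = 246 / 24.1 = 10.2 K.

10.2 K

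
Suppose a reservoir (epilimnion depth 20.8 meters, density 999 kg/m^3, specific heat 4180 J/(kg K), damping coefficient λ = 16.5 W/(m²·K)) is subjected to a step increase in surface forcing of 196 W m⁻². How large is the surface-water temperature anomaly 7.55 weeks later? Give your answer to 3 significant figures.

Areal heat capacity C = ρ c_p D = 999 × 4180 × 20.8 = 8.69×10^7 J/(m^2 K).
τ = C / λ = 8.69×10^7 / 16.5 = 5.26×10^6 s.
Equilibrium anomaly ΔT_eq = F / λ = 196 / 16.5 = 11.9 K.
t = 7.55 weeks = 4.57×10^6 s, so t/τ = 0.867.
ΔT(t) = ΔT_eq (1 − e^(−t/τ)) = 11.9 × (1 − e^−0.867) = 6.89 K.

6.89 K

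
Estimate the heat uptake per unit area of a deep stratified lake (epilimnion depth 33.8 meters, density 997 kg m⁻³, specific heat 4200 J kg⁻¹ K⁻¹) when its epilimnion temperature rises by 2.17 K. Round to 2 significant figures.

Areal heat capacity C = ρ c_p D = 997 × 4200 × 33.8 = 1.42×10^8 J m⁻² K⁻¹.
ΔQ = C ΔT = 1.42×10^8 × 2.17 = 3.07×10^8 J/m².

3.1×10^8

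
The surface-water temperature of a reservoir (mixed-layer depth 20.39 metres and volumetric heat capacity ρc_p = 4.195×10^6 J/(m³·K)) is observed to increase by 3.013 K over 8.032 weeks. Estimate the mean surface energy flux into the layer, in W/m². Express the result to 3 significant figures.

Areal heat capacity C = ρc_p × D = 4.195×10^6 × 20.39 = 8.55×10^7 J/(m²·K).
Required heat per unit area: Q = C ΔT = 8.55×10^7 × 3.013 = 2.58×10^8 J/m².
Flux F = Q / Δt = 2.58×10^8 / 4.86×10^6 s = 53.1 W/m².

53.1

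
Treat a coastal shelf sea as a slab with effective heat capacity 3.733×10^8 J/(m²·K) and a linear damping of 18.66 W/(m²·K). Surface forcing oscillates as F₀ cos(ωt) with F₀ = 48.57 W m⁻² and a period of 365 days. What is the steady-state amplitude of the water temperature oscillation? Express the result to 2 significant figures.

0.63 K

Areal heat capacity C = 3.733×10^8 J/(m²·K) (given).
Angular frequency ω = 2π / T = 2π / 3.15×10^7 s = 1.99×10^-7 s⁻¹.
√((Cω)² + λ²) = √((74.4)² + 18.66²) = 76.7 W/(m²·K).
Amplitude A = F₀ / √((Cω)²+λ²) = 48.57 / 76.7 = 0.633 K.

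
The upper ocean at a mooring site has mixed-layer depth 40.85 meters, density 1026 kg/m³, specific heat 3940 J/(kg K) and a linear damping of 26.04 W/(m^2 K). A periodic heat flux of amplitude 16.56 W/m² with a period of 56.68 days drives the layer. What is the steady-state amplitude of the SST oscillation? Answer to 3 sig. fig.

Areal heat capacity C = ρ c_p D = 1026 × 3940 × 40.85 = 1.65×10^8 J/(m^2 K).
Angular frequency ω = 2π / T = 2π / 4.90×10^6 s = 1.28×10^-6 s⁻¹.
√((Cω)² + λ²) = √((212)² + 26.04²) = 213 W/(m²·K).
Amplitude A = F₀ / √((Cω)²+λ²) = 16.56 / 213 = 0.0776 K.

0.0776 K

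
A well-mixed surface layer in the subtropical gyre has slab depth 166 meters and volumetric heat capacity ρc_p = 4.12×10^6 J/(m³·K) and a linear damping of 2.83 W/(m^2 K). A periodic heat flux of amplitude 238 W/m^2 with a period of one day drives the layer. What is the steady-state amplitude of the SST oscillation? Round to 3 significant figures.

Areal heat capacity C = ρc_p × D = 4.12×10^6 × 166 = 6.84×10^8 J/(m²·K).
Angular frequency ω = 2π / T = 2π / 86400 s = 7.27×10^-5 s⁻¹.
√((Cω)² + λ²) = √((49700)² + 2.83²) = 49700 W/(m²·K).
Amplitude A = F₀ / √((Cω)²+λ²) = 238 / 49700 = 0.00479 K.

0.00479 K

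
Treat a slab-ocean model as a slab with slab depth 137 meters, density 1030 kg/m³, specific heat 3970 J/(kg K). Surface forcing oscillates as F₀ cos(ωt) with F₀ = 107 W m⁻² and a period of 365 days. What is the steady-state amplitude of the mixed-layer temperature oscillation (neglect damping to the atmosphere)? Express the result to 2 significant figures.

Areal heat capacity C = ρ c_p D = 1030 × 3970 × 137 = 5.60×10^8 J m⁻² K⁻¹.
Angular frequency ω = 2π / T = 2π / 3.15×10^7 s = 1.99×10^-7 s⁻¹.
Cω = 5.60×10^8 × 1.99×10^-7 = 112 W/(m²·K).
Amplitude A = F₀ / (Cω) = 107 / 112 = 0.959 K.

0.96 K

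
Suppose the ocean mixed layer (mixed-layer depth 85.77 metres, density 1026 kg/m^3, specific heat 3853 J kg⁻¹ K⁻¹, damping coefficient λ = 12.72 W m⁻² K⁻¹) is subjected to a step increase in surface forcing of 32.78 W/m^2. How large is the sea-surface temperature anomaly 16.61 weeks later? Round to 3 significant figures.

0.809 K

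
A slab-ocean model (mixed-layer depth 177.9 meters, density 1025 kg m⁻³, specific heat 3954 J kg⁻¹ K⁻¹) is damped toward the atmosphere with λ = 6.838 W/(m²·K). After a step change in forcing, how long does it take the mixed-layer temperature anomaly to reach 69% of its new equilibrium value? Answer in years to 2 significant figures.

3.9 years

Areal heat capacity C = ρ c_p D = 1025 × 3954 × 177.9 = 7.21×10^8 J/(m²·K).
τ = C / λ = 7.21×10^8 / 6.838 = 1.05×10^8 s.
Fraction reached: 1 − e^(−t/τ) = 0.69 ⇒ t = −τ ln(1 − 0.69) = τ × 1.17.
t = 1.23×10^8 s = 3.91 years.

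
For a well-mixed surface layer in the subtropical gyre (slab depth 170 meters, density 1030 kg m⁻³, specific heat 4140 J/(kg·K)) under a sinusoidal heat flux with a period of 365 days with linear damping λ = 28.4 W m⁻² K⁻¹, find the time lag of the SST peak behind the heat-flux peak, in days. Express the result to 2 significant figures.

Areal heat capacity C = ρ c_p D = 1030 × 4140 × 170 = 7.25×10^8 J m⁻² K⁻¹.
ω = 2π / 3.15×10^7 s = 1.99×10^-7 s⁻¹.
Phase lag φ = arctan(Cω/λ) = arctan(144/28.4) = 1.38 rad.
Time lag = φ / ω = 1.38 / 1.99×10^-7 = 6.91×10^6 s = 80.0 days.

80 days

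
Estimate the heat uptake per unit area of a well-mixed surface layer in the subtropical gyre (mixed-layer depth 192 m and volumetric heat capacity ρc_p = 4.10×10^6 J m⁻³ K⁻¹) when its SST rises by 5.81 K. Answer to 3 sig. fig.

4.57×10^9

Areal heat capacity C = ρc_p × D = 4.10×10^6 × 192 = 7.87×10^8 J/(m²·K).
ΔQ = C ΔT = 7.87×10^8 × 5.81 = 4.57×10^9 J/m².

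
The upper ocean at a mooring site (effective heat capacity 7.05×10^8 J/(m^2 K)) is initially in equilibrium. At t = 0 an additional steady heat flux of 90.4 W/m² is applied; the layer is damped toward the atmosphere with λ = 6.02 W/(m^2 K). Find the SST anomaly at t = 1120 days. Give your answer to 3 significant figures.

8.44 K

Areal heat capacity C = 7.05×10^8 J/(m^2 K) (given).
τ = C / λ = 7.05×10^8 / 6.02 = 1.17×10^8 s.
Equilibrium anomaly ΔT_eq = F / λ = 90.4 / 6.02 = 15.0 K.
t = 1120 days = 9.68×10^7 s, so t/τ = 0.826.
ΔT(t) = ΔT_eq (1 − e^(−t/τ)) = 15.0 × (1 − e^−0.826) = 8.44 K.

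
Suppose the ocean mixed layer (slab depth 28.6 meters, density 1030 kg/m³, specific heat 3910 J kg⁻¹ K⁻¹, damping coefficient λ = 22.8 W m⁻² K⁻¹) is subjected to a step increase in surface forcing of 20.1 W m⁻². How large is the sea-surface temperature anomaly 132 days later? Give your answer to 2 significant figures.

Areal heat capacity C = ρ c_p D = 1030 × 3910 × 28.6 = 1.15×10^8 J/(m^2 K).
τ = C / λ = 1.15×10^8 / 22.8 = 5.05×10^6 s.
Equilibrium anomaly ΔT_eq = F / λ = 20.1 / 22.8 = 0.882 K.
t = 132 days = 1.14×10^7 s, so t/τ = 2.26.
ΔT(t) = ΔT_eq (1 − e^(−t/τ)) = 0.882 × (1 − e^−2.26) = 0.789 K.

0.79 K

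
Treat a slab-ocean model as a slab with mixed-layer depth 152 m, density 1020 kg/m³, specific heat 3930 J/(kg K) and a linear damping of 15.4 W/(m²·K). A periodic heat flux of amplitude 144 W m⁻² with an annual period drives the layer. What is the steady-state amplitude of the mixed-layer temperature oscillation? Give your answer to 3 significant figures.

1.18 K

Areal heat capacity C = ρ c_p D = 1020 × 3930 × 152 = 6.09×10^8 J/(m²·K).
Angular frequency ω = 2π / T = 2π / 3.15×10^7 s = 1.99×10^-7 s⁻¹.
√((Cω)² + λ²) = √((121)² + 15.4²) = 122 W/(m²·K).
Amplitude A = F₀ / √((Cω)²+λ²) = 144 / 122 = 1.18 K.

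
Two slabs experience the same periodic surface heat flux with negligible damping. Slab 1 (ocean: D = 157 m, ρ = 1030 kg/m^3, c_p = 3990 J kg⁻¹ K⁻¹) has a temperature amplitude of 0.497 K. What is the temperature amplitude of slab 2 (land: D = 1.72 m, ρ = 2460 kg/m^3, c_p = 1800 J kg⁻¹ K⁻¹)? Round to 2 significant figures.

42 K

C_ocean = 6.45×10^8 J/(m²·K); C_land = 7.62×10^6 J/(m²·K).
A ∝ 1/C ⇒ A_land = A_ocean × C_ocean/C_land = 0.497 × 84.7 = 42.1 K.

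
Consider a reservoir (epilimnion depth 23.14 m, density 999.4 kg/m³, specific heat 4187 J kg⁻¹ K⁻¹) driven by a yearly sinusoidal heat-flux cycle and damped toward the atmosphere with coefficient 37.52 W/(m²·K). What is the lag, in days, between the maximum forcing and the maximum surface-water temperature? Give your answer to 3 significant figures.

27.6 days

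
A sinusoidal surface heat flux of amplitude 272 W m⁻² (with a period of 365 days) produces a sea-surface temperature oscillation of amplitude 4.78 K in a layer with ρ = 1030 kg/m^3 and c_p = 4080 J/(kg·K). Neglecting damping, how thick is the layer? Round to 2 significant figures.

68 m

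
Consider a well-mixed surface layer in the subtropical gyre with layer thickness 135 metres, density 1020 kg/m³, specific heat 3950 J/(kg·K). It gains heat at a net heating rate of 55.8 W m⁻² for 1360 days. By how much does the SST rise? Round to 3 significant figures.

Areal heat capacity C = ρ c_p D = 1020 × 3950 × 135 = 5.44×10^8 J/(m²·K).
Net heat input Q = F Δt = 55.8 × (1360 days × 86400 s/day) = 6.56×10^9 J/m².
ΔT = Q / C = 6.56×10^9 / 5.44×10^8 = 12.1 K.

12.1 K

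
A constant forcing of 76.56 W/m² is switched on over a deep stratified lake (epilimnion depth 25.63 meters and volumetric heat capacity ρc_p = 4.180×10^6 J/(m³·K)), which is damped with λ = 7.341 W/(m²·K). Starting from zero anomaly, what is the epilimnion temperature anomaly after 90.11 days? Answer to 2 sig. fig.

Areal heat capacity C = ρc_p × D = 4.180×10^6 × 25.63 = 1.07×10^8 J/(m²·K).
τ = C / λ = 1.07×10^8 / 7.341 = 1.46×10^7 s.
Equilibrium anomaly ΔT_eq = F / λ = 76.56 / 7.341 = 10.4 K.
t = 90.11 days = 7.79×10^6 s, so t/τ = 0.533.
ΔT(t) = ΔT_eq (1 − e^(−t/τ)) = 10.4 × (1 − e^−0.533) = 4.31 K.

4.3 K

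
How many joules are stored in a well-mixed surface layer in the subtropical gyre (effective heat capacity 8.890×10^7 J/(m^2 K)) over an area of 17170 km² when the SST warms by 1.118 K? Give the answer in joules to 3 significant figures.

1.71×10^18 J

Areal heat capacity C = 8.890×10^7 J/(m^2 K) (given).
Heat per unit area: q = C ΔT = 8.89×10^7 × 1.118 = 9.94×10^7 J/m².
Total heat: Q = q × A = 9.94×10^7 × (17170 × 10⁶ m²) = 1.71×10^18 J.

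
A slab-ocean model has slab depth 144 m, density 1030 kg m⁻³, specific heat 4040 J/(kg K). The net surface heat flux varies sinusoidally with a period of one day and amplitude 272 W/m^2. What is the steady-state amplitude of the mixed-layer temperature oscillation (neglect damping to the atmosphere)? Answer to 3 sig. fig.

0.00624 K

Areal heat capacity C = ρ c_p D = 1030 × 4040 × 144 = 5.99×10^8 J m⁻² K⁻¹.
Angular frequency ω = 2π / T = 2π / 86400 s = 7.27×10^-5 s⁻¹.
Cω = 5.99×10^8 × 7.27×10^-5 = 43600 W/(m²·K).
Amplitude A = F₀ / (Cω) = 272 / 43600 = 0.00624 K.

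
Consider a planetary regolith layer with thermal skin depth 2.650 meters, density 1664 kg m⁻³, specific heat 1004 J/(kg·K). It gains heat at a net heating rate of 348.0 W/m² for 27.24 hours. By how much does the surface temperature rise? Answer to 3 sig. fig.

Areal heat capacity C = ρ c_p D = 1664 × 1004 × 2.650 = 4.43×10^6 J m⁻² K⁻¹.
Net heat input Q = F Δt = 348.0 × (27.24 hours × 3600 s/hour) = 3.41×10^7 J/m².
ΔT = Q / C = 3.41×10^7 / 4.43×10^6 = 7.71 K.

7.71 K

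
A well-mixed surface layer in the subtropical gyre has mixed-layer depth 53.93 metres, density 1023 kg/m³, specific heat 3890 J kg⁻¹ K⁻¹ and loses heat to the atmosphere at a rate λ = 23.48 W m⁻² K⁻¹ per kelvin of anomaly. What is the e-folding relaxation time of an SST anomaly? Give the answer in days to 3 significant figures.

Areal heat capacity C = ρ c_p D = 1023 × 3890 × 53.93 = 2.15×10^8 J/(m^2 K).
Relaxation time τ = C / λ = 2.15×10^8 / 23.48 = 9.14×10^6 s.
In days: 9.14×10^6 s / (86400 s/day) = 106 days.

106 days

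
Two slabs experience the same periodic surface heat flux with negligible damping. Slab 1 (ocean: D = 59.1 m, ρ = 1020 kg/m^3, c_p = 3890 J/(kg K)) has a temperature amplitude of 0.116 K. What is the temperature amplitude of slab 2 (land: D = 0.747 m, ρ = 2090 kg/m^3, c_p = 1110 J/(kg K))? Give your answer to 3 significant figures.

15.7 K

C_ocean = 2.34×10^8 J/(m²·K); C_land = 1.73×10^6 J/(m²·K).
A ∝ 1/C ⇒ A_land = A_ocean × C_ocean/C_land = 0.116 × 135 = 15.7 K.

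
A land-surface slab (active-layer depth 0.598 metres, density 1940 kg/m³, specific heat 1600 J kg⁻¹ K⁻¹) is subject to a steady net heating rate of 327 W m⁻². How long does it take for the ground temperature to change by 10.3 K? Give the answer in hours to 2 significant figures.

16 hours

Areal heat capacity C = ρ c_p D = 1940 × 1600 × 0.598 = 1.86×10^6 J/(m^2 K).
Time required: Δt = C ΔT / F = 1.86×10^6 × 10.3 / 327 = 58500 s.
In hours: 58500 s / (3600 s/hour) = 16.2 hours.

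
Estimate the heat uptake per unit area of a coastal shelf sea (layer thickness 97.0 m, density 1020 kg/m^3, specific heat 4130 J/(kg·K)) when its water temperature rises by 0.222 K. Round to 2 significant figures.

9.1×10^7

Areal heat capacity C = ρ c_p D = 1020 × 4130 × 97.0 = 4.09×10^8 J m⁻² K⁻¹.
ΔQ = C ΔT = 4.09×10^8 × 0.222 = 9.07×10^7 J/m².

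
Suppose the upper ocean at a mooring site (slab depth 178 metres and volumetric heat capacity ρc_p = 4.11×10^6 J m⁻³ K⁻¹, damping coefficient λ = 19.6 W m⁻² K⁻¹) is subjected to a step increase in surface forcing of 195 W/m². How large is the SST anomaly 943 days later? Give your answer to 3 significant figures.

Areal heat capacity C = ρc_p × D = 4.11×10^6 × 178 = 7.32×10^8 J/(m²·K).
τ = C / λ = 7.32×10^8 / 19.6 = 3.73×10^7 s.
Equilibrium anomaly ΔT_eq = F / λ = 195 / 19.6 = 9.95 K.
t = 943 days = 8.15×10^7 s, so t/τ = 2.18.
ΔT(t) = ΔT_eq (1 − e^(−t/τ)) = 9.95 × (1 − e^−2.18) = 8.83 K.

8.83 K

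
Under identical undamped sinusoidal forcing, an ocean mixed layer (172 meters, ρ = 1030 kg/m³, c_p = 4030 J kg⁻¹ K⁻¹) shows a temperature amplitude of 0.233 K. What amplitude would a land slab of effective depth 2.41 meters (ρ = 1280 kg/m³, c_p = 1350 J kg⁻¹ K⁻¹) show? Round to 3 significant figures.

39.9 K

C_ocean = 7.14×10^8 J/(m²·K); C_land = 4.16×10^6 J/(m²·K).
A ∝ 1/C ⇒ A_land = A_ocean × C_ocean/C_land = 0.233 × 171 = 39.9 K.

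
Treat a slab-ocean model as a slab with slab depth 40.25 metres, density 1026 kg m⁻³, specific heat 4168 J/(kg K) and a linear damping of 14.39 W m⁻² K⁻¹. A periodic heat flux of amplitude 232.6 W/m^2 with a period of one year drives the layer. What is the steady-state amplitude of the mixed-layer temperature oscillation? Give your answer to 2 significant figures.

Areal heat capacity C = ρ c_p D = 1026 × 4168 × 40.25 = 1.72×10^8 J/(m^2 K).
Angular frequency ω = 2π / T = 2π / 3.15×10^7 s = 1.99×10^-7 s⁻¹.
√((Cω)² + λ²) = √((34.3)² + 14.39²) = 37.2 W/(m²·K).
Amplitude A = F₀ / √((Cω)²+λ²) = 232.6 / 37.2 = 6.25 K.

6.3 K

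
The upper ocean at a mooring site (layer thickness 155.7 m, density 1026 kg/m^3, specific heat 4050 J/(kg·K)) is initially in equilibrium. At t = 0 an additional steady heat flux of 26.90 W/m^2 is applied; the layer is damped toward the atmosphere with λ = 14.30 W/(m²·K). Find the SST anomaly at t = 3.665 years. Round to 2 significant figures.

1.7 K

Areal heat capacity C = ρ c_p D = 1026 × 4050 × 155.7 = 6.47×10^8 J m⁻² K⁻¹.
τ = C / λ = 6.47×10^8 / 14.30 = 4.52×10^7 s.
Equilibrium anomaly ΔT_eq = F / λ = 26.90 / 14.30 = 1.88 K.
t = 3.665 years = 1.16×10^8 s, so t/τ = 2.56.
ΔT(t) = ΔT_eq (1 − e^(−t/τ)) = 1.88 × (1 − e^−2.56) = 1.74 K.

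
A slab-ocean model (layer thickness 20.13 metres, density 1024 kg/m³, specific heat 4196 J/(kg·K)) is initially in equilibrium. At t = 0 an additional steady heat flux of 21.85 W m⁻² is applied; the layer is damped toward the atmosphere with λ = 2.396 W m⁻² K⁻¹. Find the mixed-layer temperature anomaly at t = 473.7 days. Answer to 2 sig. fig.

Areal heat capacity C = ρ c_p D = 1024 × 4196 × 20.13 = 8.65×10^7 J/(m^2 K).
τ = C / λ = 8.65×10^7 / 2.396 = 3.61×10^7 s.
Equilibrium anomaly ΔT_eq = F / λ = 21.85 / 2.396 = 9.12 K.
t = 473.7 days = 4.09×10^7 s, so t/τ = 1.13.
ΔT(t) = ΔT_eq (1 − e^(−t/τ)) = 9.12 × (1 − e^−1.13) = 6.18 K.

6.2 K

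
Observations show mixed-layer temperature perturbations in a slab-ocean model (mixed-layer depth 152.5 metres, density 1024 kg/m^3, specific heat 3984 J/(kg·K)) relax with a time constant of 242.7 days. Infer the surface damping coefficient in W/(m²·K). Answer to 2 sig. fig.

Areal heat capacity C = ρ c_p D = 1024 × 3984 × 152.5 = 6.22×10^8 J m⁻² K⁻¹.
τ = 242.7 days = 2.10×10^7 s.
λ = C / τ = 6.22×10^8 / 2.10×10^7 = 29.7 W/(m²·K).

30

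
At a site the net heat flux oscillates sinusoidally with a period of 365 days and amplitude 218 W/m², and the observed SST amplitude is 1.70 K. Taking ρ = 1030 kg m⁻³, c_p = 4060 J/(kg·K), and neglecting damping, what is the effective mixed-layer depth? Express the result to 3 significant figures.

154 m

ω = 2π / 3.15×10^7 s = 1.99×10^-7 s⁻¹.
Required C = F₀ / (A ω) = 218 / (1.70 × 1.99×10^-7) = 6.44×10^8 J/(m²·K).
D = C / (ρ c_p) = 6.44×10^8 / (1030 × 4060) = 154 m.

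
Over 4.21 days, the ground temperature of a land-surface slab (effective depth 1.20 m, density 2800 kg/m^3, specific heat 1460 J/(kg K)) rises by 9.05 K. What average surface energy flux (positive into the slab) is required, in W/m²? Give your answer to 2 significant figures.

120

Areal heat capacity C = ρ c_p D = 2800 × 1460 × 1.20 = 4.91×10^6 J/(m^2 K).
Required heat per unit area: Q = C ΔT = 4.91×10^6 × 9.05 = 4.44×10^7 J/m².
Flux F = Q / Δt = 4.44×10^7 / 3.64×10^5 s = 122 W/m².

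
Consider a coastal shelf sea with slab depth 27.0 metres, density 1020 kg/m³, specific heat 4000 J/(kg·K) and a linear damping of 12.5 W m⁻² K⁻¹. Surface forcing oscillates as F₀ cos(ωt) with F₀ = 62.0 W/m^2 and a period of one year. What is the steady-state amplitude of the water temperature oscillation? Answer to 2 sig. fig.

Areal heat capacity C = ρ c_p D = 1020 × 4000 × 27.0 = 1.10×10^8 J m⁻² K⁻¹.
Angular frequency ω = 2π / T = 2π / 3.15×10^7 s = 1.99×10^-7 s⁻¹.
√((Cω)² + λ²) = √((21.9)² + 12.5²) = 25.3 W/(m²·K).
Amplitude A = F₀ / √((Cω)²+λ²) = 62.0 / 25.3 = 2.45 K.

2.5 K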